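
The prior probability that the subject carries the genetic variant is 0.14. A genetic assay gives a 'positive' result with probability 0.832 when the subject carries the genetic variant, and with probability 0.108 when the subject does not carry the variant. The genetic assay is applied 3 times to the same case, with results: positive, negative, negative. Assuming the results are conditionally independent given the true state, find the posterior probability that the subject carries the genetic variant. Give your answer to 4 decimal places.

Posterior P(H) ≈ 0.0426

Let H be the event that the subject carries the genetic variant; start with P(H) = 0.14. P('positive'|H) = 0.832, P('positive'|¬H) = 0.108.
Update on result 1 ('positive'): P(H) ← 0.832·0.1400 / (0.832·0.1400 + 0.108·0.8600) = 0.11648/0.20936 = 0.5564.
Update on result 2 ('negative'): P(H) ← 0.168·0.5564 / (0.168·0.5564 + 0.892·0.4436) = 0.093469/0.48919 = 0.1911.
Update on result 3 ('negative'): P(H) ← 0.168·0.1911 / (0.168·0.1911 + 0.892·0.8089) = 0.032099/0.75367 = 0.0426.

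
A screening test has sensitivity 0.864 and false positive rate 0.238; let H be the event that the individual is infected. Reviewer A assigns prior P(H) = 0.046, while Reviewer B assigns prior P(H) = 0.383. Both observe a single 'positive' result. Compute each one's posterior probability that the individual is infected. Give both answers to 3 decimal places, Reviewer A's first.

P('+'|H) = 0.864, P('+'|¬H) = 0.238.
Reviewer A: numerator 0.864·0.046 = 0.039744; evidence = 0.039744+0.238·0.954 = 0.26680; posterior = 0.149.
Reviewer B: numerator 0.864·0.383 = 0.33091; evidence = 0.33091+0.238·0.617 = 0.47776; posterior = 0.693.

Reviewer A: 0.149; Reviewer B: 0.693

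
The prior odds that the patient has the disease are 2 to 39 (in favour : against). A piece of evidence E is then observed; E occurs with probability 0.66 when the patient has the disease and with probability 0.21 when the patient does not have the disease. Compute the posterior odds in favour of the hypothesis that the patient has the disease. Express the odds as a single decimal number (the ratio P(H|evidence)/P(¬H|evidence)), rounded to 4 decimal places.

Posterior odds ≈ 0.1612

Prior odds = 2/39 = 0.051282.
Likelihood ratio for E = 0.66/0.21 = 3.1429.
Posterior odds = prior odds × LR = 0.16117.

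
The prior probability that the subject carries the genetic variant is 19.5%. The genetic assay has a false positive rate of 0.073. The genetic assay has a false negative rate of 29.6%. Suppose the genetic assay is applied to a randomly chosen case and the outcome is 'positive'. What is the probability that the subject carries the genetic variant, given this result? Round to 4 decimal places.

Write H for 'the subject carries the genetic variant'. Prior odds H:¬H = 0.195/0.805 = 0.24224. For the 'positive' outcome, the likelihood ratio is 0.704/0.073 = 9.6438.
Posterior odds = 0.24224 × 9.6438 = 2.3361, so P(H|E) = 2.3361/(1+2.3361) = 0.7002.

P(H | E) ≈ 0.7002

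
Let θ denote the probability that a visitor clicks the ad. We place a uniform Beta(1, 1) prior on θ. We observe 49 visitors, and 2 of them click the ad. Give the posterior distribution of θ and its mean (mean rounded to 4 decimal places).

Observing 2 successes and 47 failures updates Beta(1, 1) by adding the success and failure counts to the two shape parameters: α = 1+2 = 3, β = 1+47 = 48.
Posterior mean = α/(α+β) = 3/51 = 0.0588.

Posterior: Beta(3, 48); mean ≈ 0.0588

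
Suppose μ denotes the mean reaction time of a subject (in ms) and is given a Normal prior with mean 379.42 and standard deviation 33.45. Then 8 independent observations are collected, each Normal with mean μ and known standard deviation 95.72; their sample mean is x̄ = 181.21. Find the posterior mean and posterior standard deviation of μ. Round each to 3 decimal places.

Posterior mean ≈ 281.470; posterior SD ≈ 23.790

Prior precision 1/τ₀² = 1/33.45² = 0.00089373; data precision n/σ² = 8/95.72² = 0.00087314.
Posterior precision = 0.00089373 + 0.00087314 = 0.00176687, giving posterior SD = 1/√0.00176687 = 23.790.
Posterior mean = (0.00089373·379.42 + 0.00087314·181.21) / 0.00176687 = 281.470.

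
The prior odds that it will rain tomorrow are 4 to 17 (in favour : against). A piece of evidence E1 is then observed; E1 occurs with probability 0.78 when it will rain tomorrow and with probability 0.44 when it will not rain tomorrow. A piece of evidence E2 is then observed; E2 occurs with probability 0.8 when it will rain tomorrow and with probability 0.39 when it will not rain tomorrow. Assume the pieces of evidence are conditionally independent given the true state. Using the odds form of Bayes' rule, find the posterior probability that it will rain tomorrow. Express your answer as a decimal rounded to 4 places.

Posterior probability ≈ 0.4611

Prior odds = 4/17 = 0.23529. In log-odds, ln(0.23529) = -1.4469.
Add log likelihood ratios: ln(1.7727) + ln(2.0513) = 1.2910.
Posterior log-odds = -0.15593, so posterior odds = exp(-0.15593) = 0.85561. Converting, P(H|E) = 0.85561/1.8556 = 0.4611.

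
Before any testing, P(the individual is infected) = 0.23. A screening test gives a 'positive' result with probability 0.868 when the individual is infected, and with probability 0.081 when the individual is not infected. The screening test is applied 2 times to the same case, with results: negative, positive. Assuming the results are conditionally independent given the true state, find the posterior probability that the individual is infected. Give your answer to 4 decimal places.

Let H be the event that the individual is infected; start with P(H) = 0.23. P('positive'|H) = 0.868, P('positive'|¬H) = 0.081.
Update on result 1 ('negative'): P(H) ← 0.132·0.2300 / (0.132·0.2300 + 0.919·0.7700) = 0.030360/0.73799 = 0.0411.
Update on result 2 ('positive'): P(H) ← 0.868·0.0411 / (0.868·0.0411 + 0.081·0.9589) = 0.035708/0.11338 = 0.3150.

Posterior P(H) ≈ 0.3150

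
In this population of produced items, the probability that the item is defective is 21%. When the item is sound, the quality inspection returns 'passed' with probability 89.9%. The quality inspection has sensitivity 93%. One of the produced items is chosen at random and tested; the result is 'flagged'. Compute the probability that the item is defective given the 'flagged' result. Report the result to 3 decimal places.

Let H be the event that the item is defective. P(H) = 0.21, so P(¬H) = 0.79. With E the 'flagged' result, P(E|H) = 0.93 and P(E|¬H) = 0.101.
P(E) = 0.93·0.21 + 0.101·0.79 = 0.19530 + 0.079790 = 0.27509.
By Bayes' theorem, P(H|E) = 0.19530 / 0.27509 = 0.710.

P(H | E) ≈ 0.710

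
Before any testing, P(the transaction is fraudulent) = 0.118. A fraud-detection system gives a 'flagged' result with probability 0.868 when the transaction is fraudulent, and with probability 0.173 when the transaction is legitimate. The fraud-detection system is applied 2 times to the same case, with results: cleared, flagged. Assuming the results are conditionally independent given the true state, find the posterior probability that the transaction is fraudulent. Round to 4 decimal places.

Let H be the event that the transaction is fraudulent; start with P(H) = 0.118. P('flagged'|H) = 0.868, P('flagged'|¬H) = 0.173.
Update on result 1 ('cleared'): P(H) ← 0.132·0.1180 / (0.132·0.1180 + 0.827·0.8820) = 0.015576/0.74499 = 0.0209.
Update on result 2 ('flagged'): P(H) ← 0.868·0.0209 / (0.868·0.0209 + 0.173·0.9791) = 0.018148/0.18753 = 0.0968.

Posterior P(H) ≈ 0.0968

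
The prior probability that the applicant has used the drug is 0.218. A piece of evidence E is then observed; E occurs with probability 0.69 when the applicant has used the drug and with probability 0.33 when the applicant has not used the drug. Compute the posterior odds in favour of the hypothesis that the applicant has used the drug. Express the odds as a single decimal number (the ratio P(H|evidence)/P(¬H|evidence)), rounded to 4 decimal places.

Posterior odds ≈ 0.5829

Prior odds = 0.218/(1−0.218) = 0.27877.
Likelihood ratio for E = 0.69/0.33 = 2.0909.
Posterior odds = prior odds × LR = 0.58289.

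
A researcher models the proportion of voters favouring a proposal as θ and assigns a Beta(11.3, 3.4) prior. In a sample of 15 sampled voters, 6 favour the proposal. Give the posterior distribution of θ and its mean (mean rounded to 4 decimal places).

Observing 6 successes and 9 failures updates Beta(11.3, 3.4) by adding the success and failure counts to the two shape parameters: α = 11.3+6 = 17.3, β = 3.4+9 = 12.4.
E[θ | data] = 17.3/(17.3+12.4) = 0.5825.

Posterior: Beta(17.3, 12.4); mean ≈ 0.5825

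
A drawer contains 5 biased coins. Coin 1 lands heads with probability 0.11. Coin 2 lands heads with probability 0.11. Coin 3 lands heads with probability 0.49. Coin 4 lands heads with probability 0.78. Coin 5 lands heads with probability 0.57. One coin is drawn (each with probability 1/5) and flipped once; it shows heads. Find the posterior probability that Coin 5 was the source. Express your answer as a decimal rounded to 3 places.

Posterior probability ≈ 0.277

P(heads|C1) = 0.11; P(heads|C2) = 0.11; P(heads|C3) = 0.49; P(heads|C4) = 0.78; P(heads|C5) = 0.57.
Prior × likelihood for each source: 0.2·0.11=0.02200, 0.2·0.11=0.02200, 0.2·0.49=0.09800, 0.2·0.78=0.1560, 0.2·0.57=0.1140. Summing gives P(heads) = 0.41200.
P(Coin 5 | heads) = 0.1140 / 0.41200 = 0.277.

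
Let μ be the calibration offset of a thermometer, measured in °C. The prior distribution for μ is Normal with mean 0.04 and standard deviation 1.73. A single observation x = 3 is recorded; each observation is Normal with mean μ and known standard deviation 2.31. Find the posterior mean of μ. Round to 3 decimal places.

With known σ, the Normal prior is conjugate. Weight on the data is w = (n/σ²)/(n/σ² + 1/τ₀²) = 0.187403/(0.187403+0.334124) = 0.35933.
Posterior mean = w·x̄ + (1−w)·μ₀ = 0.35933·3 + 0.64067·0.04 = 1.104.

Posterior mean ≈ 1.104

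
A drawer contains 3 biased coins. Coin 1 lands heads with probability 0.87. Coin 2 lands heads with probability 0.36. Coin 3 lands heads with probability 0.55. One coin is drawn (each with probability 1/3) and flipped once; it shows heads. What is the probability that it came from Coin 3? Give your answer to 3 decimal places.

P(heads|C1) = 0.87; P(heads|C2) = 0.36; P(heads|C3) = 0.55.
Prior × likelihood for each source: 0.333333·0.87=0.2900, 0.333333·0.36=0.1200, 0.333333·0.55=0.1833. Summing gives P(heads) = 0.59333.
P(Coin 3 | heads) = 0.1833 / 0.59333 = 0.309.

Posterior probability ≈ 0.309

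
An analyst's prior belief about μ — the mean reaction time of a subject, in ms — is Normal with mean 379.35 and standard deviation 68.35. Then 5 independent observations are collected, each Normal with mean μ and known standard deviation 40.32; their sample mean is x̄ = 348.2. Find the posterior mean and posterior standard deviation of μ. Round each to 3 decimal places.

Posterior mean ≈ 350.227; posterior SD ≈ 17.435

With known σ, the Normal prior is conjugate. Weight on the data is w = (n/σ²)/(n/σ² + 1/τ₀²) = 0.00307559/(0.00307559+0.00021405) = 0.93493.
Posterior mean = w·x̄ + (1−w)·μ₀ = 0.93493·348.2 + 0.065069·379.35 = 350.227. Posterior variance = 1/(0.00307559+0.00021405) = 303.984, so SD = 17.435.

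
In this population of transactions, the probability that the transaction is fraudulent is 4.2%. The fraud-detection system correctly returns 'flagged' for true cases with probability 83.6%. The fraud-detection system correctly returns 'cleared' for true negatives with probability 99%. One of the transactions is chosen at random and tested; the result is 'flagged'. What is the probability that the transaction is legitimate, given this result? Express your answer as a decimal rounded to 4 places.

P(¬H | E) ≈ 0.2144

Let H be the event that the transaction is fraudulent. P(H) = 0.042, so P(¬H) = 0.958. With E the 'flagged' result, P(E|H) = 0.836 and P(E|¬H) = 0.01.
P(E) = 0.836·0.042 + 0.01·0.958 = 0.035112 + 0.0095800 = 0.044692.
By Bayes' theorem, P(H|E) = 0.035112 / 0.044692 = 0.7856. Hence P(¬H|E) = 1 − 0.7856 = 0.2144.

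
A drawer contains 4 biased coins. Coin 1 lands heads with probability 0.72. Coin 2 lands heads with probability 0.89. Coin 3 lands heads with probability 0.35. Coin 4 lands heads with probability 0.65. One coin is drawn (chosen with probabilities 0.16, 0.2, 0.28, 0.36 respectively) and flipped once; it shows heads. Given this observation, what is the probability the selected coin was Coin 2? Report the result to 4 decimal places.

Tabulate prior·likelihood by source: [1] prior 0.16, lik 0.72, product 0.1152; [2] prior 0.2, lik 0.89, product 0.1780; [3] prior 0.28, lik 0.35, product 0.09800; [4] prior 0.36, lik 0.65, product 0.2340.
Normalizing constant = 0.62520; the posterior for Coin 2 is its product over the sum, 0.1780/0.62520 = 0.2847.

Posterior probability ≈ 0.2847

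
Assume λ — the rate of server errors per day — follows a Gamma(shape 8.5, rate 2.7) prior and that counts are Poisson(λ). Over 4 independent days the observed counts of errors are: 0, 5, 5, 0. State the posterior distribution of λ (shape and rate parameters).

The Poisson likelihood adds the total count to the shape and the number of exposure periods to the rate. Here ∑xᵢ = 10 and n = 4, so shape 8.5→18.5 and rate 2.7→6.7.

Posterior: Gamma(shape=18.5, rate=6.7)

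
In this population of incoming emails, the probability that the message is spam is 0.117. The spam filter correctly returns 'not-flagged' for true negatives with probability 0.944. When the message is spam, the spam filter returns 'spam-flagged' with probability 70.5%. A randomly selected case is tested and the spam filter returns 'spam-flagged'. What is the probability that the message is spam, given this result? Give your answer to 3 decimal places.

Write H for 'the message is spam'. Prior odds H:¬H = 0.117/0.883 = 0.13250. For the 'spam-flagged' outcome, the likelihood ratio is 0.705/0.056 = 12.589.
Posterior odds = 0.13250 × 12.589 = 1.6681, so P(H|E) = 1.6681/(1+1.6681) = 0.625.

P(H | E) ≈ 0.625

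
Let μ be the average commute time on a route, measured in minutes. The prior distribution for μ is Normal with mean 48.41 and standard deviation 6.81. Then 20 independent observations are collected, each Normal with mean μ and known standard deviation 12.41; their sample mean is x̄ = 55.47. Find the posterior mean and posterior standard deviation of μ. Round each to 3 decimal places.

Posterior mean ≈ 54.465; posterior SD ≈ 2.570

Prior precision 1/τ₀² = 1/6.81² = 0.0215628; data precision n/σ² = 20/12.41² = 0.129863.
Posterior precision = 0.0215628 + 0.129863 = 0.151426, giving posterior SD = 1/√0.151426 = 2.570.
Posterior mean = (0.0215628·48.41 + 0.129863·55.47) / 0.151426 = 54.465.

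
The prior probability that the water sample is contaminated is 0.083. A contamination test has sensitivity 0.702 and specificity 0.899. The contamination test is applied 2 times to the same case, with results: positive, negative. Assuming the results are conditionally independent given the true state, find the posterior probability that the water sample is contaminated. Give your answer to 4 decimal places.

With H the event that the water sample is contaminated, the joint likelihood of the observed sequence is P(data|H) = 0.702·0.298 = 0.20920 and P(data|¬H) = 0.101·0.899 = 0.090799.
Bayes: P(H|data) = 0.083·0.20920 / (0.083·0.20920 + 0.917·0.090799) = 0.017363/0.10063 = 0.1726.

Posterior P(H) ≈ 0.1726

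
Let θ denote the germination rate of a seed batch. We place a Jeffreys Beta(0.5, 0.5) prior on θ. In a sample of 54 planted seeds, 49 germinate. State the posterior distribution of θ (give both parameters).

Posterior: Beta(49.5, 5.5)

Observing 49 successes and 5 failures updates Beta(0.5, 0.5) by adding the success and failure counts to the two shape parameters: α = 0.5+49 = 49.5, β = 0.5+5 = 5.5.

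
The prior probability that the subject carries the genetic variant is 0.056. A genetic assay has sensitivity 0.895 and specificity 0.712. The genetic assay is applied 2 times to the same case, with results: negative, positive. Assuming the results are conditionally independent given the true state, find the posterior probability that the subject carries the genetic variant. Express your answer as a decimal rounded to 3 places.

Let H be the event that the subject carries the genetic variant; start with P(H) = 0.056. P('positive'|H) = 0.895, P('positive'|¬H) = 0.288.
Update on result 1 ('negative'): P(H) ← 0.105·0.0560 / (0.105·0.0560 + 0.712·0.9440) = 0.0058800/0.67801 = 0.0087.
Update on result 2 ('positive'): P(H) ← 0.895·0.0087 / (0.895·0.0087 + 0.288·0.9913) = 0.0077619/0.29326 = 0.0265.

Posterior P(H) ≈ 0.026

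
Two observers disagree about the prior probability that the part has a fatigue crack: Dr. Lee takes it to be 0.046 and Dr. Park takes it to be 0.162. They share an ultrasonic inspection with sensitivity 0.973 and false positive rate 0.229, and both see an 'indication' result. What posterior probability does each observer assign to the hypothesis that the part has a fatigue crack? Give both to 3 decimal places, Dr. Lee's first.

Dr. Lee: 0.170; Dr. Park: 0.451

The likelihood ratio for an 'indication' result is 0.973/0.229 = 4.2489.
Dr. Lee: prior odds 0.046/0.954 = 0.048218; posterior odds 0.20487; posterior probability 0.170.
Dr. Park: prior odds 0.162/0.838 = 0.19332; posterior odds 0.82139; posterior probability 0.451.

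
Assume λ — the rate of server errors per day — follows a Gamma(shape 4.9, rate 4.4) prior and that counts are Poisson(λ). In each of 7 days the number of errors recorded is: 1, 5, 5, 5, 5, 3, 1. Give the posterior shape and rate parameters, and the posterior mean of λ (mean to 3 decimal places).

Total count ∑xᵢ = 25 over n = 7 days.
Gamma is conjugate to the Poisson likelihood: posterior is Gamma(shape = 4.9+25 = 29.9, rate = 4.4+7 = 11.4).
E[λ | data] = 29.9/11.4 = 2.623.

Posterior: Gamma(shape=29.9, rate=11.4); mean ≈ 2.623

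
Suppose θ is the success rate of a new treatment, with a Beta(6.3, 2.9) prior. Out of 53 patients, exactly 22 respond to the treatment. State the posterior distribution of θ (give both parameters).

The binomial likelihood is conjugate to the Beta prior: with 22 successes and 31 failures, the posterior is Beta(6.3+22, 2.9+31) = Beta(28.3, 33.9).

Posterior: Beta(28.3, 33.9)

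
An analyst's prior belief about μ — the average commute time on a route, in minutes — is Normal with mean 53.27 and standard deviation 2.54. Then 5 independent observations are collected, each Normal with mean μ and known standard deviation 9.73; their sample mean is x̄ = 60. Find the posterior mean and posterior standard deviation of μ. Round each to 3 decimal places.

With known σ, the Normal prior is conjugate. Weight on the data is w = (n/σ²)/(n/σ² + 1/τ₀²) = 0.0528134/(0.0528134+0.155000) = 0.25414.
Posterior mean = w·x̄ + (1−w)·μ₀ = 0.25414·60 + 0.74586·53.27 = 54.980. Posterior variance = 1/(0.0528134+0.155000) = 4.81200, so SD = 2.194.

Posterior mean ≈ 54.980; posterior SD ≈ 2.194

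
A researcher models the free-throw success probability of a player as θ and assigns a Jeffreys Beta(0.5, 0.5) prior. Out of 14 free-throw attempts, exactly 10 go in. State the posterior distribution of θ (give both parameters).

Posterior: Beta(10.5, 4.5)

Observing 10 successes and 4 failures updates Beta(0.5, 0.5) by adding the success and failure counts to the two shape parameters: α = 0.5+10 = 10.5, β = 0.5+4 = 4.5.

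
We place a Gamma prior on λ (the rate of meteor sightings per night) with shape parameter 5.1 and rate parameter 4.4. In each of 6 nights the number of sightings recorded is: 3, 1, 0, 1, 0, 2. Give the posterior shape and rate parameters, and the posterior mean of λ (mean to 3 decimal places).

The Poisson likelihood adds the total count to the shape and the number of exposure periods to the rate. Here ∑xᵢ = 7 and n = 6, so shape 5.1→12.1 and rate 4.4→10.4.
E[λ | data] = 12.1/10.4 = 1.163.

Posterior: Gamma(shape=12.1, rate=10.4); mean ≈ 1.163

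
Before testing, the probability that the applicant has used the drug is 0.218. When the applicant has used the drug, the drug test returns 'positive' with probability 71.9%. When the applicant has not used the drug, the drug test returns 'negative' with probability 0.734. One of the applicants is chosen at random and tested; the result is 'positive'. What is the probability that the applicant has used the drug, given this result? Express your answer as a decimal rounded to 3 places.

Let H be the event that the applicant has used the drug. P(H) = 0.218, so P(¬H) = 0.782. With E the 'positive' result, P(E|H) = 0.719 and P(E|¬H) = 0.266.
P(E) = 0.719·0.218 + 0.266·0.782 = 0.15674 + 0.20801 = 0.36475.
By Bayes' theorem, P(H|E) = 0.15674 / 0.36475 = 0.430.

P(H | E) ≈ 0.430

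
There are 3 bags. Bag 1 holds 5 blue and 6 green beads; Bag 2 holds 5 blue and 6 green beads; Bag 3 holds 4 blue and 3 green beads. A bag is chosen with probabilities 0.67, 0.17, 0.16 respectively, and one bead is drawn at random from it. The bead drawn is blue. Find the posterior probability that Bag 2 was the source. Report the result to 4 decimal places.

Posterior probability ≈ 0.1633

P(blue|Bag 1) = 0.4545; P(blue|Bag 2) = 0.4545; P(blue|Bag 3) = 0.5714.
Prior × likelihood for each source: 0.67·0.4545=0.3045, 0.17·0.4545=0.07727, 0.16·0.5714=0.09143. Summing gives P(blue) = 0.47325.
P(Bag 2 | blue) = 0.07727 / 0.47325 = 0.1633.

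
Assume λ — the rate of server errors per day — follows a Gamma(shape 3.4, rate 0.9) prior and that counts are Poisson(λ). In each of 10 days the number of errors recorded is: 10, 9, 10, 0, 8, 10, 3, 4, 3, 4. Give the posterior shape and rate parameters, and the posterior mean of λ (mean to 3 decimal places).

Posterior: Gamma(shape=64.4, rate=10.9); mean ≈ 5.908

The Poisson likelihood adds the total count to the shape and the number of exposure periods to the rate. Here ∑xᵢ = 61 and n = 10, so shape 3.4→64.4 and rate 0.9→10.9.
Posterior mean = shape/rate = 64.4/10.9 = 5.908.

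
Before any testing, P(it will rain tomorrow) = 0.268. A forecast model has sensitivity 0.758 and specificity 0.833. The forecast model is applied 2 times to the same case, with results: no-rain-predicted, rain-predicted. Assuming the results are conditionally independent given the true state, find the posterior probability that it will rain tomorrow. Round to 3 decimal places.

Let H be the event that it will rain tomorrow; start with P(H) = 0.268. P('rain-predicted'|H) = 0.758, P('rain-predicted'|¬H) = 0.167.
Update on result 1 ('no-rain-predicted'): P(H) ← 0.242·0.2680 / (0.242·0.2680 + 0.833·0.7320) = 0.064856/0.67461 = 0.0961.
Update on result 2 ('rain-predicted'): P(H) ← 0.758·0.0961 / (0.758·0.0961 + 0.167·0.9039) = 0.072873/0.22382 = 0.3256.

Posterior P(H) ≈ 0.326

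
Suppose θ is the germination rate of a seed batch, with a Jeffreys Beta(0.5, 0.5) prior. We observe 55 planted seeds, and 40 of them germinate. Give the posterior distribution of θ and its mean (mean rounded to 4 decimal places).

The binomial likelihood is conjugate to the Beta prior: with 40 successes and 15 failures, the posterior is Beta(0.5+40, 0.5+15) = Beta(40.5, 15.5).
Posterior mean = α/(α+β) = 40.5/56 = 0.7232.

Posterior: Beta(40.5, 15.5); mean ≈ 0.7232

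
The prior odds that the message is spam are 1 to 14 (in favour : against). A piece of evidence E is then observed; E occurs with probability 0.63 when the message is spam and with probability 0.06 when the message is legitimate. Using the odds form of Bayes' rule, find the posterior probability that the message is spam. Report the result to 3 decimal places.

Prior odds = 1/14 = 0.071429.
Likelihood ratio for E = 0.63/0.06 = 10.500.
Posterior odds = prior odds × LR = 0.75000.
Posterior probability = odds/(1+odds) = 0.75000/1.7500 = 0.429.

Posterior probability ≈ 0.429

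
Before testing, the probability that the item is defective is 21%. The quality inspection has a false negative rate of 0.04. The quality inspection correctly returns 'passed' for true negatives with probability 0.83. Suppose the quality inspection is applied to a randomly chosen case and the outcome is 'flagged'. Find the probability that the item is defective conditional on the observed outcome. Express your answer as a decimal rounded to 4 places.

P(H | E) ≈ 0.6002

Write H for 'the item is defective'. Prior odds H:¬H = 0.21/0.79 = 0.26582. For the 'flagged' outcome, the likelihood ratio is 0.96/0.17 = 5.6471.
Posterior odds = 0.26582 × 5.6471 = 1.5011, so P(H|E) = 1.5011/(1+1.5011) = 0.6002.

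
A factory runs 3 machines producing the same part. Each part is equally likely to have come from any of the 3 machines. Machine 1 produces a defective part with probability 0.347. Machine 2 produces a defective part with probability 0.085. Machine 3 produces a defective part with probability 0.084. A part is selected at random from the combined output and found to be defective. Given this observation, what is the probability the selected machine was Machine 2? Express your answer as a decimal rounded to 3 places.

Posterior probability ≈ 0.165

Tabulate prior·likelihood by source: [1] prior 0.333333, lik 0.347, product 0.1157; [2] prior 0.333333, lik 0.085, product 0.02833; [3] prior 0.333333, lik 0.084, product 0.02800.
Normalizing constant = 0.17200; the posterior for Machine 2 is its product over the sum, 0.02833/0.17200 = 0.165.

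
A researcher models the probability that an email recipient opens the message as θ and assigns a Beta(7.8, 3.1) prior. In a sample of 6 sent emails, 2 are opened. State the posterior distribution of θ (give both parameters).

Posterior: Beta(9.8, 7.1)

The binomial likelihood is conjugate to the Beta prior: with 2 successes and 4 failures, the posterior is Beta(7.8+2, 3.1+4) = Beta(9.8, 7.1).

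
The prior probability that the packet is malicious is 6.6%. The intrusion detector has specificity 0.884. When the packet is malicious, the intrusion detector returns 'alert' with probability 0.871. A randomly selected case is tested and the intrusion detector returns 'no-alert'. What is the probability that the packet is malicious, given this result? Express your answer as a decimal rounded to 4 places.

Write H for 'the packet is malicious'. Prior odds H:¬H = 0.066/0.934 = 0.070664. For the 'no-alert' outcome, the likelihood ratio is 0.129/0.884 = 0.14593.
Posterior odds = 0.070664 × 0.14593 = 0.010312, so P(H|E) = 0.010312/(1+0.010312) = 0.0102.

P(H | E) ≈ 0.0102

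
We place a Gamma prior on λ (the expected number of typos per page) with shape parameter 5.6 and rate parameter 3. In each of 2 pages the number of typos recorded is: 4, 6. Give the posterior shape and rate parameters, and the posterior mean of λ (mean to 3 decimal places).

Posterior: Gamma(shape=15.6, rate=5); mean ≈ 3.120

Total count ∑xᵢ = 10 over n = 2 pages.
Gamma is conjugate to the Poisson likelihood: posterior is Gamma(shape = 5.6+10 = 15.6, rate = 3+2 = 5).
E[λ | data] = 15.6/5 = 3.120.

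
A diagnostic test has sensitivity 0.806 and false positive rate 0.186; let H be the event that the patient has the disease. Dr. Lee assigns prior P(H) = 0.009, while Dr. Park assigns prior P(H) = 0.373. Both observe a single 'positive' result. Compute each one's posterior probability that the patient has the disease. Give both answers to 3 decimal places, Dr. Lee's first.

P('+'|H) = 0.806, P('+'|¬H) = 0.186.
Dr. Lee: numerator 0.806·0.009 = 0.0072540; evidence = 0.0072540+0.186·0.991 = 0.19158; posterior = 0.038.
Dr. Park: numerator 0.806·0.373 = 0.30064; evidence = 0.30064+0.186·0.627 = 0.41726; posterior = 0.721.

Dr. Lee: 0.038; Dr. Park: 0.721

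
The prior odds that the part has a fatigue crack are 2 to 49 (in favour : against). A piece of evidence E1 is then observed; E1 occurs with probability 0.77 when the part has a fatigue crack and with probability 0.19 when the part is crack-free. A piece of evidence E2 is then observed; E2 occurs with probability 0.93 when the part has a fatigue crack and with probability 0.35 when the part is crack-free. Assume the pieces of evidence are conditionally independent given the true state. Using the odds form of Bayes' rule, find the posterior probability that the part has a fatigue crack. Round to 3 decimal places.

Prior odds = 2/49 = 0.040816. In log-odds, ln(0.040816) = -3.1987.
Add log likelihood ratios: ln(4.0526) + ln(2.6571) = 2.3766.
Posterior log-odds = -0.82206, so posterior odds = exp(-0.82206) = 0.43953. Converting, P(H|E) = 0.43953/1.4395 = 0.305.

Posterior probability ≈ 0.305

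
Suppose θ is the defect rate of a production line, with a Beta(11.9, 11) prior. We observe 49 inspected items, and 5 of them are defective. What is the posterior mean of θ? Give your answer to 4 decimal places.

Posterior mean ≈ 0.2350

The binomial likelihood is conjugate to the Beta prior: with 5 successes and 44 failures, the posterior is Beta(11.9+5, 11+44) = Beta(16.9, 55).
Posterior mean = α/(α+β) = 16.9/71.9 = 0.2350.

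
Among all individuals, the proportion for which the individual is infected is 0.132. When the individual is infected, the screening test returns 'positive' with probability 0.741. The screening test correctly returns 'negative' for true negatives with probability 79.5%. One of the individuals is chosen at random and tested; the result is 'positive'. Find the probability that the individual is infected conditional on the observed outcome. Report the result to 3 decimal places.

Write H for 'the individual is infected'. Prior odds H:¬H = 0.132/0.868 = 0.15207. For the 'positive' outcome, the likelihood ratio is 0.741/0.205 = 3.6146.
Posterior odds = 0.15207 × 3.6146 = 0.54969, so P(H|E) = 0.54969/(1+0.54969) = 0.355.

P(H | E) ≈ 0.355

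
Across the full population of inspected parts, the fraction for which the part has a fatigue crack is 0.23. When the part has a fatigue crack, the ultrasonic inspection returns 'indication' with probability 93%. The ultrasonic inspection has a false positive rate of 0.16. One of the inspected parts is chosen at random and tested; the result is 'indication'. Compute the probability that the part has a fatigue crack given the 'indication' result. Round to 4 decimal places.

P(H | E) ≈ 0.6345

Let H be the event that the part has a fatigue crack. P(H) = 0.23, so P(¬H) = 0.77. With E the 'indication' result, P(E|H) = 0.93 and P(E|¬H) = 0.16.
P(E) = 0.93·0.23 + 0.16·0.77 = 0.21390 + 0.12320 = 0.33710.
By Bayes' theorem, P(H|E) = 0.21390 / 0.33710 = 0.6345.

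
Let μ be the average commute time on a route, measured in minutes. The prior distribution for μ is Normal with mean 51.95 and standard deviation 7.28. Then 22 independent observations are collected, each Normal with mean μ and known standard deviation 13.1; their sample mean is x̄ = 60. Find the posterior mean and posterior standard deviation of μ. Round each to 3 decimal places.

Posterior mean ≈ 58.967; posterior SD ≈ 2.608

With known σ, the Normal prior is conjugate. Weight on the data is w = (n/σ²)/(n/σ² + 1/τ₀²) = 0.128198/(0.128198+0.0188685) = 0.87170.
Posterior mean = w·x̄ + (1−w)·μ₀ = 0.87170·60 + 0.12830·51.95 = 58.967. Posterior variance = 1/(0.128198+0.0188685) = 6.79966, so SD = 2.608.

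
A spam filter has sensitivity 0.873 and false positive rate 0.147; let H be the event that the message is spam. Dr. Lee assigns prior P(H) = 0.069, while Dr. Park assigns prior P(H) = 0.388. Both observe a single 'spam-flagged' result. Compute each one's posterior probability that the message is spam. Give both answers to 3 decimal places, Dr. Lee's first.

Dr. Lee: 0.306; Dr. Park: 0.790

The likelihood ratio for a 'spam-flagged' result is 0.873/0.147 = 5.9388.
Dr. Lee: prior odds 0.069/0.931 = 0.074114; posterior odds 0.44015; posterior probability 0.306.
Dr. Park: prior odds 0.388/0.612 = 0.63399; posterior odds 3.7651; posterior probability 0.790.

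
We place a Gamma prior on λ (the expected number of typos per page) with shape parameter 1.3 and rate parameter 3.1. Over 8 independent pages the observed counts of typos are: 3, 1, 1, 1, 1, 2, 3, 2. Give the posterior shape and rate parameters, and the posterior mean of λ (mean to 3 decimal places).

Posterior: Gamma(shape=15.3, rate=11.1); mean ≈ 1.378

The Poisson likelihood adds the total count to the shape and the number of exposure periods to the rate. Here ∑xᵢ = 14 and n = 8, so shape 1.3→15.3 and rate 3.1→11.1.
Posterior mean = shape/rate = 15.3/11.1 = 1.378.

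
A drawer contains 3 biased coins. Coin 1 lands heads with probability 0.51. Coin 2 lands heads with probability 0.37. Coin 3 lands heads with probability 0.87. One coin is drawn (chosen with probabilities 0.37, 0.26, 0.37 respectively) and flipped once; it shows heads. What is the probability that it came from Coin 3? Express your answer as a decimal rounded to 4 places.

Tabulate prior·likelihood by source: [1] prior 0.37, lik 0.51, product 0.1887; [2] prior 0.26, lik 0.37, product 0.09620; [3] prior 0.37, lik 0.87, product 0.3219.
Normalizing constant = 0.60680; the posterior for Coin 3 is its product over the sum, 0.3219/0.60680 = 0.5305.

Posterior probability ≈ 0.5305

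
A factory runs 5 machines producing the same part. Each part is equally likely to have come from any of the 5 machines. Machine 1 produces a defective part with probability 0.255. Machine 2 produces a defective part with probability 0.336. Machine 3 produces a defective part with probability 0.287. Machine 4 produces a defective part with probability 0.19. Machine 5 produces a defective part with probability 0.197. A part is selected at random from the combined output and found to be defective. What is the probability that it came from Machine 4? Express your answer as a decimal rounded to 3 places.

Tabulate prior·likelihood by source: [1] prior 0.2, lik 0.255, product 0.05100; [2] prior 0.2, lik 0.336, product 0.06720; [3] prior 0.2, lik 0.287, product 0.05740; [4] prior 0.2, lik 0.19, product 0.03800; [5] prior 0.2, lik 0.197, product 0.03940.
Normalizing constant = 0.25300; the posterior for Machine 4 is its product over the sum, 0.03800/0.25300 = 0.150.

Posterior probability ≈ 0.150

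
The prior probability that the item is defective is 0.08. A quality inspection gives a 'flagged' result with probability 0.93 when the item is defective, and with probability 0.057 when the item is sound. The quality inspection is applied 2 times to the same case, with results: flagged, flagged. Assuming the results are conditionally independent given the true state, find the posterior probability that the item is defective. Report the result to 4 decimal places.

Let H be the event that the item is defective; start with P(H) = 0.08. P('flagged'|H) = 0.93, P('flagged'|¬H) = 0.057.
Update on result 1 ('flagged'): P(H) ← 0.93·0.0800 / (0.93·0.0800 + 0.057·0.9200) = 0.074400/0.12684 = 0.5866.
Update on result 2 ('flagged'): P(H) ← 0.93·0.5866 / (0.93·0.5866 + 0.057·0.4134) = 0.54551/0.56907 = 0.9586.

Posterior P(H) ≈ 0.9586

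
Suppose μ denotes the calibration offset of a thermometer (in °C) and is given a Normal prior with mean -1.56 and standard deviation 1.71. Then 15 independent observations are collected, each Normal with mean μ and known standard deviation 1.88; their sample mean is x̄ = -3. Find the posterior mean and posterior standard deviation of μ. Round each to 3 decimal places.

Posterior mean ≈ -2.893; posterior SD ≈ 0.467

Prior precision 1/τ₀² = 1/1.71² = 0.341986; data precision n/σ² = 15/1.88² = 4.24400.
Posterior precision = 0.341986 + 4.24400 = 4.58599, giving posterior SD = 1/√4.58599 = 0.467.
Posterior mean = (0.341986·-1.56 + 4.24400·-3) / 4.58599 = -2.893.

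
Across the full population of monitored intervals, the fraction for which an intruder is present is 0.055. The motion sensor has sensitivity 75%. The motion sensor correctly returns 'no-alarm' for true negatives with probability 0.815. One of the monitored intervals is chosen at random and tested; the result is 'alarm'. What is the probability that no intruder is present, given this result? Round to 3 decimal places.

P(¬H | E) ≈ 0.809

Let H be the event that an intruder is present. P(H) = 0.055, so P(¬H) = 0.945. With E the 'alarm' result, P(E|H) = 0.75 and P(E|¬H) = 0.185.
P(E) = 0.75·0.055 + 0.185·0.945 = 0.041250 + 0.17482 = 0.21607.
By Bayes' theorem, P(H|E) = 0.041250 / 0.21607 = 0.191. Hence P(¬H|E) = 1 − 0.191 = 0.809.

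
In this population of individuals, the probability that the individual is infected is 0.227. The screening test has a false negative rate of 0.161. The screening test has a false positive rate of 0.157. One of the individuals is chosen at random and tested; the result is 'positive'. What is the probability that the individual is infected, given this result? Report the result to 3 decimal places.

P(H | E) ≈ 0.611

Write H for 'the individual is infected'. Prior odds H:¬H = 0.227/0.773 = 0.29366. For the 'positive' outcome, the likelihood ratio is 0.839/0.157 = 5.3439.
Posterior odds = 0.29366 × 5.3439 = 1.5693, so P(H|E) = 1.5693/(1+1.5693) = 0.611.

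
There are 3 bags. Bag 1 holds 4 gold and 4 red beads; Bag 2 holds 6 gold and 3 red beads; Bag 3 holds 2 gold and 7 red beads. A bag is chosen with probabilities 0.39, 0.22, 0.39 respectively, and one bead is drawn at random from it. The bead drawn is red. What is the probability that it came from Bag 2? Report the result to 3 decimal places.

Posterior probability ≈ 0.128

P(red|Bag 1) = 0.5; P(red|Bag 2) = 0.3333; P(red|Bag 3) = 0.7778.
Prior × likelihood for each source: 0.39·0.5=0.1950, 0.22·0.3333=0.07333, 0.39·0.7778=0.3033. Summing gives P(red) = 0.57167.
P(Bag 2 | red) = 0.07333 / 0.57167 = 0.128.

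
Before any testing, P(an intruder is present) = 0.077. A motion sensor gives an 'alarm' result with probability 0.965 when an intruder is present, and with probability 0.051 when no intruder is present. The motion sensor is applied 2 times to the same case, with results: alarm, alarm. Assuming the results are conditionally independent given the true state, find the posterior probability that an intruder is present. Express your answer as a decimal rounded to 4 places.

Posterior P(H) ≈ 0.9676

Let H be the event that an intruder is present; start with P(H) = 0.077. P('alarm'|H) = 0.965, P('alarm'|¬H) = 0.051.
Update on result 1 ('alarm'): P(H) ← 0.965·0.0770 / (0.965·0.0770 + 0.051·0.9230) = 0.074305/0.12138 = 0.6122.
Update on result 2 ('alarm'): P(H) ← 0.965·0.6122 / (0.965·0.6122 + 0.051·0.3878) = 0.59075/0.61053 = 0.9676.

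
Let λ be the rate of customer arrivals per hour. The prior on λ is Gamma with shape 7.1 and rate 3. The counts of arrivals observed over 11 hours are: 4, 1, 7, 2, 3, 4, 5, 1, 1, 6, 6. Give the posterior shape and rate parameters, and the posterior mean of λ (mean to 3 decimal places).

Posterior: Gamma(shape=47.1, rate=14); mean ≈ 3.364

Total count ∑xᵢ = 40 over n = 11 hours.
Gamma is conjugate to the Poisson likelihood: posterior is Gamma(shape = 7.1+40 = 47.1, rate = 3+11 = 14).
E[λ | data] = 47.1/14 = 3.364.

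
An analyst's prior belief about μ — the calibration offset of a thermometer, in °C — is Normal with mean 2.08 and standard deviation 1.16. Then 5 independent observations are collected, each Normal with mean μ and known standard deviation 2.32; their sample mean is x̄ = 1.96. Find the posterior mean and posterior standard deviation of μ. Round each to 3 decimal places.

Posterior mean ≈ 2.013; posterior SD ≈ 0.773

Prior precision 1/τ₀² = 1/1.16² = 0.743163; data precision n/σ² = 5/2.32² = 0.928954.
Posterior precision = 0.743163 + 0.928954 = 1.67212, giving posterior SD = 1/√1.67212 = 0.773.
Posterior mean = (0.743163·2.08 + 0.928954·1.96) / 1.67212 = 2.013.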